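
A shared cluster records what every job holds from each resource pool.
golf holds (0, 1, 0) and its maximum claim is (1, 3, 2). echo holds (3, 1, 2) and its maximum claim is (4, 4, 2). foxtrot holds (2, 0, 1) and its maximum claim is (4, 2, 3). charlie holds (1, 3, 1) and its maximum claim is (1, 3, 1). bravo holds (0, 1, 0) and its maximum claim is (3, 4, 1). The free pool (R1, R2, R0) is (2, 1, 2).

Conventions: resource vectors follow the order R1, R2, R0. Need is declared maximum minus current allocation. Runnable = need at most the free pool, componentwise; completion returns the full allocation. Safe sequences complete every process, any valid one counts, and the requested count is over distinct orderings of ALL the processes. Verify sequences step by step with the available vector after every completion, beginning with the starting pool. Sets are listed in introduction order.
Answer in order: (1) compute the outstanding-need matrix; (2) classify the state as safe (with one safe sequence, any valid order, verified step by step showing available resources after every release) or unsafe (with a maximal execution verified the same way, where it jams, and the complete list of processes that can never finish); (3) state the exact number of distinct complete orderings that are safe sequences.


(1) Need matrix, components ordered R1, R2, R0:
  golf: (1, 2, 2)
  echo: (1, 3, 0)
  foxtrot: (2, 2, 2)
  charlie: (0, 0, 0)
  bravo: (3, 3, 1)
(2) The state is SAFE; one workable sequence: charlie, golf, foxtrot, echo, bravo.
Key observation: every step clears its requested resources with room to spare; the minimum clearance is 1, first at golf — (1, 2, 2) vs (3, 4, 3) free.
Walking it through:
  pool = (2, 1, 2)
  charlie needs (0, 0, 0) <= (2, 1, 2) -> finishes; pool += (1, 3, 1) = (3, 4, 3)
  golf needs (1, 2, 2) <= (3, 4, 3) -> finishes; pool += (0, 1, 0) = (3, 5, 3)
  foxtrot needs (2, 2, 2) <= (3, 5, 3) -> finishes; pool += (2, 0, 1) = (5, 5, 4)
  echo needs (1, 3, 0) <= (5, 5, 4) -> finishes; pool += (3, 1, 2) = (8, 6, 6)
  bravo needs (3, 3, 1) <= (8, 6, 6) -> finishes; pool += (0, 1, 0) = (8, 7, 6)
(3) The exact count: 24 of the possible complete orderings are safe sequences.


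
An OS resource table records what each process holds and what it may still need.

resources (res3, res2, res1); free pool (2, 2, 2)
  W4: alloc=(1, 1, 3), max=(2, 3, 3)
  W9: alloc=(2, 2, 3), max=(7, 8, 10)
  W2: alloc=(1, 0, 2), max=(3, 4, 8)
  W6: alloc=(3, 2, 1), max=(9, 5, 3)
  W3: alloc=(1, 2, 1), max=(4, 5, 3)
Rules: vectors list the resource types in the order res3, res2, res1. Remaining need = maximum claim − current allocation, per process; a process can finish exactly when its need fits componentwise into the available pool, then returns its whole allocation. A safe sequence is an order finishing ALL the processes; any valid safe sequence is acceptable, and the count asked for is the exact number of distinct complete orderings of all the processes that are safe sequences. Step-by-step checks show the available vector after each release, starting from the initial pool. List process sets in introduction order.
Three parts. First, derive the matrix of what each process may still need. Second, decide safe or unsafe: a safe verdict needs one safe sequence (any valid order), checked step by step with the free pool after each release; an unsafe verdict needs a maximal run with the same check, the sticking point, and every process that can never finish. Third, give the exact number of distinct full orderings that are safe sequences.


(1) Outstanding need per process (order res3, res2, res1):
  W4: (1, 2, 0)
  W9: (5, 6, 7)
  W2: (2, 4, 6)
  W6: (6, 3, 2)
  W3: (3, 3, 2)
(2) The state is UNSAFE.
Key observation: after W4, W3, W2 the pool peaks at (5, 5, 8), and each blocked process is short somewhere: W9 on res2; W6 on res3.
A maximal execution: W4, W3, W2 — then nothing else fits. Walking it through:
  pool = (2, 2, 2)
  run W4 (needs (1, 2, 0), free (2, 2, 2)); after release of (1, 1, 3) the pool is (3, 3, 5)
  run W3 (needs (3, 3, 2), free (3, 3, 5)); after release of (1, 2, 1) the pool is (4, 5, 6)
  run W2 (needs (2, 4, 6), free (4, 5, 6)); after release of (1, 0, 2) the pool is (5, 5, 8)
  blocked: W9 wants (5, 6, 7), pool (5, 5, 8) — not enough res2
  blocked: W6 wants (6, 3, 2), pool (5, 5, 8) — not enough res3
Never able to finish: W9 and W6.
(3) Precisely 0 of the possible complete orderings are safe sequences.


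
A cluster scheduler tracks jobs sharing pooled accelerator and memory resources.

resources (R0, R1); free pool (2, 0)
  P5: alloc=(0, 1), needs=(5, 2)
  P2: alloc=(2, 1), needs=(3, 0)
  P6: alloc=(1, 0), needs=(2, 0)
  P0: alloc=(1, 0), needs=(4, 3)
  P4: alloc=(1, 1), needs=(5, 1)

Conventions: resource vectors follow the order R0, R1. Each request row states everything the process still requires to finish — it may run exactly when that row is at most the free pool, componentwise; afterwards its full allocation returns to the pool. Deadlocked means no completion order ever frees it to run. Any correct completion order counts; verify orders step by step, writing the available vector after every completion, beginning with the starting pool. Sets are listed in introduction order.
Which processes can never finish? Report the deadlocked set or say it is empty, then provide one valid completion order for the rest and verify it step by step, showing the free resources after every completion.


No process is deadlocked.
Key observation: beginning at P6, releases accumulate fast enough that every process eventually fits.
One completion order for the rest: P6, P2, P4, P5, P0. Walking it through:
  pool = (2, 0)
  P6 needs (2, 0) <= (2, 0) -> finishes; pool += (1, 0) = (3, 0)
  P2 needs (3, 0) <= (3, 0) -> finishes; pool += (2, 1) = (5, 1)
  P4 needs (5, 1) <= (5, 1) -> finishes; pool += (1, 1) = (6, 2)
  P5 needs (5, 2) <= (6, 2) -> finishes; pool += (0, 1) = (6, 3)
  P0 needs (4, 3) <= (6, 3) -> finishes; pool += (1, 0) = (7, 3)


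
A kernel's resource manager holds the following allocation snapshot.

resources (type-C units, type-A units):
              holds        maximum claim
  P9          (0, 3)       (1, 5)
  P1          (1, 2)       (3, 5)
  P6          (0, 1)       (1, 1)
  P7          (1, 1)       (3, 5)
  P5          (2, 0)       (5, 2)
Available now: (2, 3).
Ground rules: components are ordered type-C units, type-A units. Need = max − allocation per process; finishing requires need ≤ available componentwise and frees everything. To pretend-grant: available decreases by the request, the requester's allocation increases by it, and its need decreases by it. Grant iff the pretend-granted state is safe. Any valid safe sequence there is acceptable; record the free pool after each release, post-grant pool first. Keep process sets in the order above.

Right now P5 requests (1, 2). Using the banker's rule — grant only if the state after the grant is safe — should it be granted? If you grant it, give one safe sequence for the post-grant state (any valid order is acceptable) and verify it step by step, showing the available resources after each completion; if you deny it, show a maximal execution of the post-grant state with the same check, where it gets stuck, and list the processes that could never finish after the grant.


DENY. Granting would leave the state unsafe.
Key observation: after P6, P9 complete, (1, 5) is the best the pool ever gets, yet each leftover process wants more type-C units.
Pretend the grant happened; the run P6, P9 goes as far as possible. Walking it through:
  pool = (1, 1)
  run P6 (needs (1, 0), free (1, 1)); after release of (0, 1) the pool is (1, 2)
  run P9 (needs (1, 2), free (1, 2)); after release of (0, 3) the pool is (1, 5)
  P1 cannot run: need (2, 3) vs free (1, 5) (insufficient type-C units)
  P7 cannot run: need (2, 4) vs free (1, 5) (insufficient type-C units)
  P5 cannot run: need (2, 0) vs free (1, 5) (insufficient type-C units)
Processes that could never finish after the grant: P1, P7 and P5.


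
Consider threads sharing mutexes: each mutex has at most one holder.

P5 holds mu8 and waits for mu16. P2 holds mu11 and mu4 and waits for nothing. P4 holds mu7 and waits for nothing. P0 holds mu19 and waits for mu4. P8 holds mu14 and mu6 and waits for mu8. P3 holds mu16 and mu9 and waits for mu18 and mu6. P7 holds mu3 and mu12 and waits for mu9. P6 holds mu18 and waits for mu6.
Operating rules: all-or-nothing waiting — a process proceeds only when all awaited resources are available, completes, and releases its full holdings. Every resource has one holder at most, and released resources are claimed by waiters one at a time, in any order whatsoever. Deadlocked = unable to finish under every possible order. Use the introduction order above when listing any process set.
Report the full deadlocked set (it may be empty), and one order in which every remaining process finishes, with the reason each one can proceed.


Deadlocked set: P5, P8, P3, P7 and P6.
Key observation: the wait chain closes on itself along P5 -> P3 -> P8 -> P5; P6 is caught in further circular waits and P7 waits into the deadlock from upstream.
A valid finishing order for the others: P2, P0, P4.
Step-by-step check:
  P2 waits on nothing -> runs at once and releases mu11 and mu4
  P0: everything it awaited (mu4) is free; runs, freeing mu19
  P4 waits on nothing -> runs at once and releases mu7


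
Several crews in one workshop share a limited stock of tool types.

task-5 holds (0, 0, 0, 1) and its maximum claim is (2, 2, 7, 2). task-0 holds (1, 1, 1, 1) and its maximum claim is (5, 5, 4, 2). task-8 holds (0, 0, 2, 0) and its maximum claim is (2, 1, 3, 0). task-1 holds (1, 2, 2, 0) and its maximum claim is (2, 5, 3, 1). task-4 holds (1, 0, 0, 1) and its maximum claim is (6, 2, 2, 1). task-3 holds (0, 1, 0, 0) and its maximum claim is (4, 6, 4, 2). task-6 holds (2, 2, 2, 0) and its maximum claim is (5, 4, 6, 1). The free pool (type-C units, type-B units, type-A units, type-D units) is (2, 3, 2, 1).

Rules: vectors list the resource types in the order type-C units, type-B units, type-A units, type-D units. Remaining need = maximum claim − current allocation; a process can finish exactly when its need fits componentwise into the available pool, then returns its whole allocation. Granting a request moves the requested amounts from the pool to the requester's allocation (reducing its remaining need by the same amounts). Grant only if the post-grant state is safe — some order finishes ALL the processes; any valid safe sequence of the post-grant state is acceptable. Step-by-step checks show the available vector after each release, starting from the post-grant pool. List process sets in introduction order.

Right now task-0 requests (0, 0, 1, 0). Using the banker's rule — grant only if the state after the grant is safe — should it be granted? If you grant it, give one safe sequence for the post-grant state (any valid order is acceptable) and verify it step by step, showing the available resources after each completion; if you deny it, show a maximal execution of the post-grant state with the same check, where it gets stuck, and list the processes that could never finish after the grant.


GRANT. The post-grant state is safe; one safe sequence: task-1, task-8, task-6, task-4, task-3, task-5, task-0.
Key observation: post-grant, (2, 3, 1, 1) remains, and an order beginning with task-1 completes everyone.
Step-by-step check of the post-grant state:
  pool = (2, 3, 1, 1)
  run task-1 (needs (1, 3, 1, 1), free (2, 3, 1, 1)); after release of (1, 2, 2, 0) the pool is (3, 5, 3, 1)
  run task-8 (needs (2, 1, 1, 0), free (3, 5, 3, 1)); after release of (0, 0, 2, 0) the pool is (3, 5, 5, 1)
  run task-6 (needs (3, 2, 4, 1), free (3, 5, 5, 1)); after release of (2, 2, 2, 0) the pool is (5, 7, 7, 1)
  run task-4 (needs (5, 2, 2, 0), free (5, 7, 7, 1)); after release of (1, 0, 0, 1) the pool is (6, 7, 7, 2)
  run task-3 (needs (4, 5, 4, 2), free (6, 7, 7, 2)); after release of (0, 1, 0, 0) the pool is (6, 8, 7, 2)
  run task-5 (needs (2, 2, 7, 1), free (6, 8, 7, 2)); after release of (0, 0, 0, 1) the pool is (6, 8, 7, 3)
  run task-0 (needs (4, 4, 2, 1), free (6, 8, 7, 3)); after release of (1, 1, 2, 1) the pool is (7, 9, 9, 4)


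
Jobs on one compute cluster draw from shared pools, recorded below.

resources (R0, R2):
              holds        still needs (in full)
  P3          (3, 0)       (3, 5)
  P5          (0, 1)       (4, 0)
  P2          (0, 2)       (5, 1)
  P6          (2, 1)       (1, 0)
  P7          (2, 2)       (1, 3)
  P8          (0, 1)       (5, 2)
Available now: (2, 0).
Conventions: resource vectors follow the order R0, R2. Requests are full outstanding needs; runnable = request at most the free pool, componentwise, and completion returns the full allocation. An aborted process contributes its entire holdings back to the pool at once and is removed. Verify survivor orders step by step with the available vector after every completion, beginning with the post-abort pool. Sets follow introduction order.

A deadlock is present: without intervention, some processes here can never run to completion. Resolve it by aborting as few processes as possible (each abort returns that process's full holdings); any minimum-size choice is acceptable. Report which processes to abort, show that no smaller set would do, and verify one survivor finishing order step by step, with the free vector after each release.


Minimum abort set: P7.
Key observation: the returned (2, 2) from P7 is what brings P8 — unrunnable before, under any order — into play at step 3.
No smaller set exists: with zero aborts the deadlock remains.
One survivor order: P6, P5, P8, P2, P3. Check, step by step (post-abort pool first):
  pool = (4, 2)
  run P6 (needs (1, 0), free (4, 2)); after release of (2, 1) the pool is (6, 3)
  run P5 (needs (4, 0), free (6, 3)); after release of (0, 1) the pool is (6, 4)
  run P8 (needs (5, 2), free (6, 4)); after release of (0, 1) the pool is (6, 5)
  run P2 (needs (5, 1), free (6, 5)); after release of (0, 2) the pool is (6, 7)
  run P3 (needs (3, 5), free (6, 7)); after release of (3, 0) the pool is (9, 7)


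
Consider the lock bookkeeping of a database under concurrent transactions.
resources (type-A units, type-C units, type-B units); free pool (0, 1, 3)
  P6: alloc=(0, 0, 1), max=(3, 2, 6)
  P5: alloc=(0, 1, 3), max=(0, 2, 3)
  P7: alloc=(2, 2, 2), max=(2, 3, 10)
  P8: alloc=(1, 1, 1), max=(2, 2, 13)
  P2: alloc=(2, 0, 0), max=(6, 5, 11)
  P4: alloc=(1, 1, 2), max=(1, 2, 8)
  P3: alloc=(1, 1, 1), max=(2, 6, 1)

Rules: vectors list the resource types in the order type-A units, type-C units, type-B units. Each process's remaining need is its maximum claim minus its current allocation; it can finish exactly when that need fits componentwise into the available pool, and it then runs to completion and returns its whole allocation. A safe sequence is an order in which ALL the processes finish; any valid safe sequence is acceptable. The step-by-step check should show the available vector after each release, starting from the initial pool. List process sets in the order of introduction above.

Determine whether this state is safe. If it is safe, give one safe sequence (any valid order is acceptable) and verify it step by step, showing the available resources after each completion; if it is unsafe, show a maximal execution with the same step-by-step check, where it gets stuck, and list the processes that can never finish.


The state is SAFE; one workable sequence: P5, P4, P7, P3, P6, P8, P2.
Key observation: P5 marks the first exact bind of the order: its need (0, 1, 0) fits the free (0, 1, 3) with zero slack on a requested resource.
Check, step by step:
  pool = (0, 1, 3)
  P5 needs (0, 1, 0) <= (0, 1, 3) -> finishes; pool += (0, 1, 3) = (0, 2, 6)
  P4 needs (0, 1, 6) <= (0, 2, 6) -> finishes; pool += (1, 1, 2) = (1, 3, 8)
  P7 needs (0, 1, 8) <= (1, 3, 8) -> finishes; pool += (2, 2, 2) = (3, 5, 10)
  P3 needs (1, 5, 0) <= (3, 5, 10) -> finishes; pool += (1, 1, 1) = (4, 6, 11)
  P6 needs (3, 2, 5) <= (4, 6, 11) -> finishes; pool += (0, 0, 1) = (4, 6, 12)
  P8 needs (1, 1, 12) <= (4, 6, 12) -> finishes; pool += (1, 1, 1) = (5, 7, 13)
  P2 needs (4, 5, 11) <= (5, 7, 13) -> finishes; pool += (2, 0, 0) = (7, 7, 13)


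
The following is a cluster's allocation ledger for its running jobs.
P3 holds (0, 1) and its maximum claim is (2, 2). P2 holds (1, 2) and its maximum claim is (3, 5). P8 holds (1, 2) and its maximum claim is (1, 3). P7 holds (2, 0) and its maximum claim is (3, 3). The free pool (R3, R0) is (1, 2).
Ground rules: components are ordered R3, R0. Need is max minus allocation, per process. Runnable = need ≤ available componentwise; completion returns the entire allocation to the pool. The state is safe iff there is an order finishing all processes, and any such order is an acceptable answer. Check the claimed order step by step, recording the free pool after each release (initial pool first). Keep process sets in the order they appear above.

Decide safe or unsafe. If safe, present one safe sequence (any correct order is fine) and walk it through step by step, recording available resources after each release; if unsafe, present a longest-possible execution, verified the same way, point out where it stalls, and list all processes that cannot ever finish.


SAFE. One safe sequence: P8, P2, P3, P7.
Key observation: at P2 the run first touches a limit — (2, 3) against (2, 4), exact on a resource it actually requests.
Step-by-step check:
  pool = (1, 2)
  P8: need (0, 1) fits (1, 2); releases (1, 2), pool now (2, 4)
  P2: need (2, 3) fits (2, 4); releases (1, 2), pool now (3, 6)
  P3: need (2, 1) fits (3, 6); releases (0, 1), pool now (3, 7)
  P7: need (1, 3) fits (3, 7); releases (2, 0), pool now (5, 7)


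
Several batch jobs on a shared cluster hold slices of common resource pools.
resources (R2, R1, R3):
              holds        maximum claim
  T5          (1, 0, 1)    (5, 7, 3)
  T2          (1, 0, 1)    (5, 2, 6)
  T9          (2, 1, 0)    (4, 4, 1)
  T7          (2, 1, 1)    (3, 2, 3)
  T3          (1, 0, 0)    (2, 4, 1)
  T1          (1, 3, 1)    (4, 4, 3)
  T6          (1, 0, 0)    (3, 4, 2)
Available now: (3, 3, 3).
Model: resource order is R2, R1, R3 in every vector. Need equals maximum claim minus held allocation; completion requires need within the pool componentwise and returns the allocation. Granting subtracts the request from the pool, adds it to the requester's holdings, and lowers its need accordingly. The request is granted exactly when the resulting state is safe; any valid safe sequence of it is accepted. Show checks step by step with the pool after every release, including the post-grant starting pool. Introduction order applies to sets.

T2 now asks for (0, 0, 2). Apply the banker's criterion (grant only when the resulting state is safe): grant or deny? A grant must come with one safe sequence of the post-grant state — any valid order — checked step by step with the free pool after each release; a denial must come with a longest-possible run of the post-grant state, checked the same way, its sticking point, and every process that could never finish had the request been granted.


DENY. Granting would leave the state unsafe.
Key observation: the pool after T9, T3 is (6, 4, 1); every surviving request exceeds it in R3, so progress ends there.
After a pretend grant, a maximal execution: T9, T3 — then nothing else fits. Step-by-step check:
  pool = (3, 3, 1)
  T9 needs (2, 3, 1) <= (3, 3, 1) -> finishes; pool += (2, 1, 0) = (5, 4, 1)
  T3 needs (1, 4, 1) <= (5, 4, 1) -> finishes; pool += (1, 0, 0) = (6, 4, 1)
  blocked: T5 wants (4, 7, 2), pool (6, 4, 1) — not enough R1 and R3
  blocked: T2 wants (4, 2, 3), pool (6, 4, 1) — not enough R3
  blocked: T7 wants (1, 1, 2), pool (6, 4, 1) — not enough R3
  blocked: T1 wants (3, 1, 2), pool (6, 4, 1) — not enough R3
  blocked: T6 wants (2, 4, 2), pool (6, 4, 1) — not enough R3
Had the request been granted, T5, T2, T7, T1 and T6 could never finish.


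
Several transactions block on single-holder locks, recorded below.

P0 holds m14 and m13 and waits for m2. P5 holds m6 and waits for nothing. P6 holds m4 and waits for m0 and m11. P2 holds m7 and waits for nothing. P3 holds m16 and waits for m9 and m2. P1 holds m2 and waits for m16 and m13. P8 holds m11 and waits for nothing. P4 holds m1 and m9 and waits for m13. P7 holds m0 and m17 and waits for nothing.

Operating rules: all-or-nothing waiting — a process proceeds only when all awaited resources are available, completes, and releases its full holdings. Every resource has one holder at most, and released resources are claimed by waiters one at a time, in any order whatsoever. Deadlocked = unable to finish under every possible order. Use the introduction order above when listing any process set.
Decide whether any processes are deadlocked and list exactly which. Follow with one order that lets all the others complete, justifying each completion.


Deadlocked: P0, P3, P1 and P4.
Key observation: the knot is the closed ring of waits P0 -> P1 -> P0; P3 and P4 are caught in further circular waits.
The rest can finish in the order P2, P8, P5, P7, P6.
Check, step by step:
  P2: no waits; runs immediately, freeing m7
  P8: no waits; runs immediately, freeing m11
  P5: no waits; runs immediately, freeing m6
  P7: no waits; runs immediately, freeing m0 and m17
  P6 waits on m0 and m11 — all released -> runs and releases m4


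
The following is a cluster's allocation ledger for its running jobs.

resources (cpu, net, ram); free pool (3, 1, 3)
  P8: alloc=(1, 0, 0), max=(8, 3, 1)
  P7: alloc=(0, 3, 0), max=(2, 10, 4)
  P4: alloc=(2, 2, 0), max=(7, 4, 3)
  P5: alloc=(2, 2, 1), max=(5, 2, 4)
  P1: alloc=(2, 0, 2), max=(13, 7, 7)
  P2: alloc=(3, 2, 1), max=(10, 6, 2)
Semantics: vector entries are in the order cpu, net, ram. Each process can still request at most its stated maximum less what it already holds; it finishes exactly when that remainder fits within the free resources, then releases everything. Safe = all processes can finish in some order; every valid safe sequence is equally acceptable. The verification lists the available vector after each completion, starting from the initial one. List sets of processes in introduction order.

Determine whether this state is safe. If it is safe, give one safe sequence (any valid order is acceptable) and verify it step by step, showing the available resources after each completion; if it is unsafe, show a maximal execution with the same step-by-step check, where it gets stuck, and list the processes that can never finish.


SAFE. One safe sequence: P5, P4, P2, P8, P7, P1.
Key observation: P5 is the earliest step where a requested resource binds exactly: need (3, 0, 3), pool (3, 1, 3) at its turn.
Step-by-step check:
  pool = (3, 1, 3)
  run P5 (needs (3, 0, 3), free (3, 1, 3)); after release of (2, 2, 1) the pool is (5, 3, 4)
  run P4 (needs (5, 2, 3), free (5, 3, 4)); after release of (2, 2, 0) the pool is (7, 5, 4)
  run P2 (needs (7, 4, 1), free (7, 5, 4)); after release of (3, 2, 1) the pool is (10, 7, 5)
  run P8 (needs (7, 3, 1), free (10, 7, 5)); after release of (1, 0, 0) the pool is (11, 7, 5)
  run P7 (needs (2, 7, 4), free (11, 7, 5)); after release of (0, 3, 0) the pool is (11, 10, 5)
  run P1 (needs (11, 7, 5), free (11, 10, 5)); after release of (2, 0, 2) the pool is (13, 10, 7)


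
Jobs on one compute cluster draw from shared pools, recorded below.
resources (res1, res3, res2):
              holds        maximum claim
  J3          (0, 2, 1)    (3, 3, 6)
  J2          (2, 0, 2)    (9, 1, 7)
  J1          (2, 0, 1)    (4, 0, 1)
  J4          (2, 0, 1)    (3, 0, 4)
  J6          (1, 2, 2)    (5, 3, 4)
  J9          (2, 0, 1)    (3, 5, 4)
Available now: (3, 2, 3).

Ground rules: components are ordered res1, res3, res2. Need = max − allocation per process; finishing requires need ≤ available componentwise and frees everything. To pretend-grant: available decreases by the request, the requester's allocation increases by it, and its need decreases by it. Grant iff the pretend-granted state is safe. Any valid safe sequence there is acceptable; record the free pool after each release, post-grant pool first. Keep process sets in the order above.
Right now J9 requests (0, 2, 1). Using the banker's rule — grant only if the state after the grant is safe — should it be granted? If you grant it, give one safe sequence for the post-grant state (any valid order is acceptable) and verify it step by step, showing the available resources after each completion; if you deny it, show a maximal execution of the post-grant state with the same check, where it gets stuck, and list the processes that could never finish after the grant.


DENY. Granting would leave the state unsafe.
Key observation: after J1, J4 complete, (7, 0, 4) is the best the pool ever gets, yet each leftover process wants more res3.
After a pretend grant, a maximal execution: J1, J4 — then nothing else fits. Verifying each step:
  pool = (3, 0, 2)
  run J1 (needs (2, 0, 0), free (3, 0, 2)); after release of (2, 0, 1) the pool is (5, 0, 3)
  run J4 (needs (1, 0, 3), free (5, 0, 3)); after release of (2, 0, 1) the pool is (7, 0, 4)
  J3 still needs (3, 1, 5) but only (7, 0, 4) is free — short on res3 and res2
  J2 still needs (7, 1, 5) but only (7, 0, 4) is free — short on res3 and res2
  J6 still needs (4, 1, 2) but only (7, 0, 4) is free — short on res3
  J9 still needs (1, 3, 2) but only (7, 0, 4) is free — short on res3
Post-grant, the permanently blocked set is J3, J2, J6 and J9.


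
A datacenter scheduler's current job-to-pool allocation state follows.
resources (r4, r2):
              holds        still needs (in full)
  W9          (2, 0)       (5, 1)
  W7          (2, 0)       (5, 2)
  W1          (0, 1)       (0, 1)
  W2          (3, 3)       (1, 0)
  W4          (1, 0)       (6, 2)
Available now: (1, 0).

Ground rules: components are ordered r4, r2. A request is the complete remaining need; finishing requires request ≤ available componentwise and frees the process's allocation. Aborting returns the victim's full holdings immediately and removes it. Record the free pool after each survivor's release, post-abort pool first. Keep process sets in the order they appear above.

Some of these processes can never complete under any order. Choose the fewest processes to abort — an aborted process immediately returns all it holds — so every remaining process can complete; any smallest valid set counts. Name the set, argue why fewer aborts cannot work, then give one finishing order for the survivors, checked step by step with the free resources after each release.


The answer: abort W7.
Key observation: the returned (2, 0) from W7 is what brings W9 — unrunnable before, under any order — into play at step 2.
Why nothing smaller works: aborting no one leaves the state deadlocked as given.
Survivors finish in the order: W2, W9, W4, W1. Step-by-step check (pool after the aborts first):
  pool = (3, 0)
  W2 needs (1, 0) <= (3, 0) -> finishes; pool += (3, 3) = (6, 3)
  W9 needs (5, 1) <= (6, 3) -> finishes; pool += (2, 0) = (8, 3)
  W4 needs (6, 2) <= (8, 3) -> finishes; pool += (1, 0) = (9, 3)
  W1 needs (0, 1) <= (9, 3) -> finishes; pool += (0, 1) = (9, 4)


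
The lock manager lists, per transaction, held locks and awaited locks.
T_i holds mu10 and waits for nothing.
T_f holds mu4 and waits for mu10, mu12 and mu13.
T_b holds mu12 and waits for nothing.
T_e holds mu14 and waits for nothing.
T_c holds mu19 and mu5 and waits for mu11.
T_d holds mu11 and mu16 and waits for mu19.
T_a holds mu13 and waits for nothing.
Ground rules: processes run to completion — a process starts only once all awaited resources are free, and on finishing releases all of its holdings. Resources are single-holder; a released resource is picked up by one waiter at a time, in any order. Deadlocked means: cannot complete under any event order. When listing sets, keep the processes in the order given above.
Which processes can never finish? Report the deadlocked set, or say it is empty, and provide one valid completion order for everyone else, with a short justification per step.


Deadlocked: T_c and T_d.
Key observation: nobody on the ring T_c -> T_d -> T_c can start until another member finishes, which never happens; no other process is dragged down with it.
One completion order for the rest: T_e, T_i, T_a, T_b, T_f.
Walking it through:
  T_e waits on nothing -> runs at once and releases mu14
  T_i waits on nothing -> runs at once and releases mu10
  T_a waits on nothing -> runs at once and releases mu13
  T_b waits on nothing -> runs at once and releases mu12
  run T_f (all its waits — mu10, mu12 and mu13 — are resolved); releases mu4


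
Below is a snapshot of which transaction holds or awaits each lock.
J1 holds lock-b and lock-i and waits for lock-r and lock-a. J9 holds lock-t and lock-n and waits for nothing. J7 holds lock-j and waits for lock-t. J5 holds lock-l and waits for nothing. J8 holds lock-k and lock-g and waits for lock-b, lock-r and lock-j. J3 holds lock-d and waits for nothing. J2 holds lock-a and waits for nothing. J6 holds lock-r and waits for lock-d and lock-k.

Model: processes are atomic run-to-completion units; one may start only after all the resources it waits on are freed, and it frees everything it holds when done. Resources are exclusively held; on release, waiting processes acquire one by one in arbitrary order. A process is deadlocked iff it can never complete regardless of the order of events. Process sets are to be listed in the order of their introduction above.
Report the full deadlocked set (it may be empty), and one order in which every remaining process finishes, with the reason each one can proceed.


Deadlocked: J1, J8 and J6.
Key observation: along J1 -> J6 -> J8 -> J1, each member waits on what the next one holds — a deadlock; no other process is dragged down with it.
One completion order for the rest: J5, J9, J7, J3, J2.
Step-by-step check:
  run J5 (it waits on nothing); releases lock-l
  run J9 (it waits on nothing); releases lock-t and lock-n
  J7: everything it awaited (lock-t) is free; runs, freeing lock-j
  run J3 (it waits on nothing); releases lock-d
  run J2 (it waits on nothing); releases lock-a


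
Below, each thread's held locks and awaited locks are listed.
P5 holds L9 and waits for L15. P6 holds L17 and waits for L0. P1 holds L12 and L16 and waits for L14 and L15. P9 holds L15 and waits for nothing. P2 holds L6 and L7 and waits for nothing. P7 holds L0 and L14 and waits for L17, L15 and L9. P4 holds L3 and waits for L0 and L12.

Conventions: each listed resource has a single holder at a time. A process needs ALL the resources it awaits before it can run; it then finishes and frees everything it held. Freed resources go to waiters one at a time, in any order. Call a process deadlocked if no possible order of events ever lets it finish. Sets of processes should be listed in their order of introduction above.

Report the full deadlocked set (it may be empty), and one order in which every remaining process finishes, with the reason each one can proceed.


Deadlocked set: P6, P1, P7 and P4.
Key observation: nobody on the ring P6 -> P7 -> P6 can start until another member finishes, which never happens; P1 and P4 wait into the deadlock from upstream.
The rest can finish in the order P9, P2, P5.
Verifying each step:
  run P9 (it waits on nothing); releases L15
  run P2 (it waits on nothing); releases L6 and L7
  run P5 (all its waits — L15 — are resolved); releases L9


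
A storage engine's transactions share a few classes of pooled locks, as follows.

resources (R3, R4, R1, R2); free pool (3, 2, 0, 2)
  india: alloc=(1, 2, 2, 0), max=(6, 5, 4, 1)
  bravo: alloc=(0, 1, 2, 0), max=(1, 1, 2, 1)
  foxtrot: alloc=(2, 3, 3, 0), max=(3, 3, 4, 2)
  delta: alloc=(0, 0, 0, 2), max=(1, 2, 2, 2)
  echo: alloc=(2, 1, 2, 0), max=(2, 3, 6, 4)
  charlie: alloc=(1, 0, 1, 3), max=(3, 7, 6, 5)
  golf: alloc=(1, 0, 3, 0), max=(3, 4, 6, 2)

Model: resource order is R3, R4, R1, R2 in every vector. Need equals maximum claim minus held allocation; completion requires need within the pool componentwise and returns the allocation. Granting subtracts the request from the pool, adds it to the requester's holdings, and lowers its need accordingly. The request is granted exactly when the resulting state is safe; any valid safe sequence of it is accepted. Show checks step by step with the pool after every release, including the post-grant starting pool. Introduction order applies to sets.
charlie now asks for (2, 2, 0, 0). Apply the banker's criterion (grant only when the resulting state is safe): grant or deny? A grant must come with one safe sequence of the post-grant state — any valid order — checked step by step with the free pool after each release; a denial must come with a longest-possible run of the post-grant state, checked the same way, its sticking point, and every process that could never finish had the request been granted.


GRANT — the state after the grant stays safe, e.g. via bravo, foxtrot, delta, echo, india, charlie, golf.
Key observation: even at the reduced pool (1, 0, 0, 2), bravo fits immediately, so safety survives the grant.
Step-by-step check of the post-grant state:
  pool = (1, 0, 0, 2)
  bravo: need (1, 0, 0, 1) fits (1, 0, 0, 2); releases (0, 1, 2, 0), pool now (1, 1, 2, 2)
  foxtrot: need (1, 0, 1, 2) fits (1, 1, 2, 2); releases (2, 3, 3, 0), pool now (3, 4, 5, 2)
  delta: need (1, 2, 2, 0) fits (3, 4, 5, 2); releases (0, 0, 0, 2), pool now (3, 4, 5, 4)
  echo: need (0, 2, 4, 4) fits (3, 4, 5, 4); releases (2, 1, 2, 0), pool now (5, 5, 7, 4)
  india: need (5, 3, 2, 1) fits (5, 5, 7, 4); releases (1, 2, 2, 0), pool now (6, 7, 9, 4)
  charlie: need (0, 5, 5, 2) fits (6, 7, 9, 4); releases (3, 2, 1, 3), pool now (9, 9, 10, 7)
  golf: need (2, 4, 3, 2) fits (9, 9, 10, 7); releases (1, 0, 3, 0), pool now (10, 9, 13, 7)


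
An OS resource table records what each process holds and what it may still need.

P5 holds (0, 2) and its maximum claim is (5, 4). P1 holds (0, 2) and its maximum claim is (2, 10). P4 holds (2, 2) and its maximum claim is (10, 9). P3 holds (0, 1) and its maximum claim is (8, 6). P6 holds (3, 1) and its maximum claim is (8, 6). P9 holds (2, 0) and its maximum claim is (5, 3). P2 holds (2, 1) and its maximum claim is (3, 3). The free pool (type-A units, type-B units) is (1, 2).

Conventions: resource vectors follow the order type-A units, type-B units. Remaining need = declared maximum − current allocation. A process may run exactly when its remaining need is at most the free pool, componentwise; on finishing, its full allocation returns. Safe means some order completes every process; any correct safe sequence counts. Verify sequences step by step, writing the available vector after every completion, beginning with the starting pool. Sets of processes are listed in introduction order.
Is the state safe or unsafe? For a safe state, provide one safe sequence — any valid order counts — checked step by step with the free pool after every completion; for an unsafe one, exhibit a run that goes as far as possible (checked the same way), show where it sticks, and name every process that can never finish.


The state is SAFE; one workable sequence: P2, P9, P5, P6, P3, P4, P1.
Key observation: reading the order forward, P2 is the first process whose need (1, 2) meets the free pool (1, 2) exactly on a resource it requests.
Step-by-step check:
  pool = (1, 2)
  run P2 (needs (1, 2), free (1, 2)); after release of (2, 1) the pool is (3, 3)
  run P9 (needs (3, 3), free (3, 3)); after release of (2, 0) the pool is (5, 3)
  run P5 (needs (5, 2), free (5, 3)); after release of (0, 2) the pool is (5, 5)
  run P6 (needs (5, 5), free (5, 5)); after release of (3, 1) the pool is (8, 6)
  run P3 (needs (8, 5), free (8, 6)); after release of (0, 1) the pool is (8, 7)
  run P4 (needs (8, 7), free (8, 7)); after release of (2, 2) the pool is (10, 9)
  run P1 (needs (2, 8), free (10, 9)); after release of (0, 2) the pool is (10, 11)


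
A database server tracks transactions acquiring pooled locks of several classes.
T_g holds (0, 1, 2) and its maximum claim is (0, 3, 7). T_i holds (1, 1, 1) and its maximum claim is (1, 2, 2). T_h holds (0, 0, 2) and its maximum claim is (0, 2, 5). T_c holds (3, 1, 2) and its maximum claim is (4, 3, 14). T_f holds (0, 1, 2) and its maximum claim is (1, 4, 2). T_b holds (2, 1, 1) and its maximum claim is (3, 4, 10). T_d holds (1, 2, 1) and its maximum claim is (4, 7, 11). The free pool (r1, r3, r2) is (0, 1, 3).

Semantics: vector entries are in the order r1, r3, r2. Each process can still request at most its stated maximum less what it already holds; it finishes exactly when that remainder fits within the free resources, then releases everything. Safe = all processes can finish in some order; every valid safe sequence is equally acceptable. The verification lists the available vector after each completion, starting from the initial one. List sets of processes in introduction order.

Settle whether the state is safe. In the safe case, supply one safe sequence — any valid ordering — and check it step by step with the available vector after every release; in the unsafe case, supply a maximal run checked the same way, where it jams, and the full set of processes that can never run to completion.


SAFE. One safe sequence: T_i, T_h, T_g, T_f, T_b, T_d, T_c.
Key observation: at T_i the run first touches a limit — (0, 1, 1) against (0, 1, 3), exact on a resource it actually requests.
Walking it through:
  pool = (0, 1, 3)
  run T_i (needs (0, 1, 1), free (0, 1, 3)); after release of (1, 1, 1) the pool is (1, 2, 4)
  run T_h (needs (0, 2, 3), free (1, 2, 4)); after release of (0, 0, 2) the pool is (1, 2, 6)
  run T_g (needs (0, 2, 5), free (1, 2, 6)); after release of (0, 1, 2) the pool is (1, 3, 8)
  run T_f (needs (1, 3, 0), free (1, 3, 8)); after release of (0, 1, 2) the pool is (1, 4, 10)
  run T_b (needs (1, 3, 9), free (1, 4, 10)); after release of (2, 1, 1) the pool is (3, 5, 11)
  run T_d (needs (3, 5, 10), free (3, 5, 11)); after release of (1, 2, 1) the pool is (4, 7, 12)
  run T_c (needs (1, 2, 12), free (4, 7, 12)); after release of (3, 1, 2) the pool is (7, 8, 14)


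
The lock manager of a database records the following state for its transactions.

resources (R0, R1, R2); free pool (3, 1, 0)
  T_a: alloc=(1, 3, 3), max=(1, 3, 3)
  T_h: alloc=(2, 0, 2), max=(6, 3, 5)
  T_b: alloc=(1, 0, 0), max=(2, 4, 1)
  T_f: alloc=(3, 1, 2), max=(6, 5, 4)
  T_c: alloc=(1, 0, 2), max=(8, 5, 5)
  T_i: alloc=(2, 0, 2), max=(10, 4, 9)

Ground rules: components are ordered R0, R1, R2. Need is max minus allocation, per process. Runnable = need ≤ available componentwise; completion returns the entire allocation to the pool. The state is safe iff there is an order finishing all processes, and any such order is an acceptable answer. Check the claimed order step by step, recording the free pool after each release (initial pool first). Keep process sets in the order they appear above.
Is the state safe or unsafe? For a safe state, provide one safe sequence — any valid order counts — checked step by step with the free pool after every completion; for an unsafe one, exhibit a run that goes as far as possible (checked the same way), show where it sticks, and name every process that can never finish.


SAFE, for example via the order T_a, T_f, T_h, T_b, T_i, T_c.
Key observation: the first exact fit in this order is T_f — it needs (3, 4, 2) with (4, 4, 3) free, meeting a requested resource to the last unit.
Verifying each step:
  pool = (3, 1, 0)
  run T_a (needs (0, 0, 0), free (3, 1, 0)); after release of (1, 3, 3) the pool is (4, 4, 3)
  run T_f (needs (3, 4, 2), free (4, 4, 3)); after release of (3, 1, 2) the pool is (7, 5, 5)
  run T_h (needs (4, 3, 3), free (7, 5, 5)); after release of (2, 0, 2) the pool is (9, 5, 7)
  run T_b (needs (1, 4, 1), free (9, 5, 7)); after release of (1, 0, 0) the pool is (10, 5, 7)
  run T_i (needs (8, 4, 7), free (10, 5, 7)); after release of (2, 0, 2) the pool is (12, 5, 9)
  run T_c (needs (7, 5, 3), free (12, 5, 9)); after release of (1, 0, 2) the pool is (13, 5, 11)


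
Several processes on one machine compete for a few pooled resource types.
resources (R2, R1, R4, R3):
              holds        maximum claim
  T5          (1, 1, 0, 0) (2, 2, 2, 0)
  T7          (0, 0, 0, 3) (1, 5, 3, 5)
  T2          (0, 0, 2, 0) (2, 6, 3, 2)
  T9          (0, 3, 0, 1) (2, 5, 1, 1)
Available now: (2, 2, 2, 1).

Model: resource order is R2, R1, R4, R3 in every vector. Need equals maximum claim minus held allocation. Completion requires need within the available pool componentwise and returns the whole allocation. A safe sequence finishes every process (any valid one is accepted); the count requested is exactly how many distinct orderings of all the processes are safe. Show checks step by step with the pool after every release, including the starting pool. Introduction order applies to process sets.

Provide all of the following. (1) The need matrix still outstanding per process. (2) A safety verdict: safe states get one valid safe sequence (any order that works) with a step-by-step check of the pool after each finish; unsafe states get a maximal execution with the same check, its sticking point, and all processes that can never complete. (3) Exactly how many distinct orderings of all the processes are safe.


(1) Remaining need (order R2, R1, R4, R3):
  T5: (1, 1, 2, 0)
  T7: (1, 5, 3, 2)
  T2: (2, 6, 1, 2)
  T9: (2, 2, 1, 0)
(2) SAFE, for example via the order T5, T9, T2, T7.
Key observation: the first exact fit in this order is T5 — it needs (1, 1, 2, 0) with (2, 2, 2, 1) free, meeting a requested resource to the last unit.
Step-by-step check:
  pool = (2, 2, 2, 1)
  T5: need (1, 1, 2, 0) fits (2, 2, 2, 1); releases (1, 1, 0, 0), pool now (3, 3, 2, 1)
  T9: need (2, 2, 1, 0) fits (3, 3, 2, 1); releases (0, 3, 0, 1), pool now (3, 6, 2, 2)
  T2: need (2, 6, 1, 2) fits (3, 6, 2, 2); releases (0, 0, 2, 0), pool now (3, 6, 4, 2)
  T7: need (1, 5, 3, 2) fits (3, 6, 4, 2); releases (0, 0, 0, 3), pool now (3, 6, 4, 5)
(3) Exactly 2 of the possible complete orderings are safe sequences.
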